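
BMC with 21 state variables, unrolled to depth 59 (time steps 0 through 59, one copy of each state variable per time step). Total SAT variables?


BMC unrolls to depth k, creating one copy of each state var for steps 0..k.
Step count = 59 + 1 = 60 (steps 0 through 59)
Vars per step = 21
Total = 21 * 60 = 1260

1260


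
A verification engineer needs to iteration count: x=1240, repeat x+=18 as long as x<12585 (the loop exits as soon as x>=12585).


Step 1: x goes from 1240 toward 12585 by 18; the body runs while x<12585, so iterations = ceil((bound-start)/step)
Step 2: Distance=11345
Step 3: ceil(11345/18)=631

631


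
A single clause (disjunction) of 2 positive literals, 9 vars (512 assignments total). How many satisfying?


Step 1: Total=2^9=512
Step 2: Unsat when all 2 false: 2^7=128
Step 3: Sat=512-128=384

384


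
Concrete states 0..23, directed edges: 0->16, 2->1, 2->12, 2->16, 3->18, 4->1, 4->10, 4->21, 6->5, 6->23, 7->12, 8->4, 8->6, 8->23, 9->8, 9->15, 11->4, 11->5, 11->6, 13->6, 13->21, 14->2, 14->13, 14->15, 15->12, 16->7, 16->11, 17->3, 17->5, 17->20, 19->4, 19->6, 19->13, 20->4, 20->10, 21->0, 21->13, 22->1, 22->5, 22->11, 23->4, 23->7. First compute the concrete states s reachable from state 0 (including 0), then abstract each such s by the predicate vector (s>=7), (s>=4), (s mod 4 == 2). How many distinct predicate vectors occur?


BFS from 0:
Concrete reachable: {0, 1, 4, 5, 6, 7, 10, 11, 12, 13, 16, 21, 23}
Abstract via predicates (s>=7), (s>=4), (s mod 4 == 2):
  (0,0,0) <- {0, 1}
  (0,1,0) <- {4, 5}
  (0,1,1) <- {6}
  (1,1,0) <- {7, 11, 12, 13, 16, 21, 23}
  (1,1,1) <- {10}
Distinct abstract states = 5

5


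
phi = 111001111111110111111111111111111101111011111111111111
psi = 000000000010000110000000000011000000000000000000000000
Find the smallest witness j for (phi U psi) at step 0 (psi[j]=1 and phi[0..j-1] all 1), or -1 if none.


(phi U psi) at 0: need smallest j with psi[j]=1 and phi[i]=1 for all i in [0,j).
Scan from step 0:
  step 0: phi=1, psi=0 -> continue
  step 1: phi=1, psi=0 -> continue
  step 2: phi=1, psi=0 -> continue
  step 3: phi=0 -> phi-prefix broken from here
  step 10: psi=1 but phi already failed -> not a witness
  step 15: psi=1 but phi already failed -> not a witness
  step 16: psi=1 but phi already failed -> not a witness
  step 28: psi=1 but phi already failed -> not a witness
  step 29: psi=1 but phi already failed -> not a witness
  end of trace: no witness -> -1
Witness step = -1

-1


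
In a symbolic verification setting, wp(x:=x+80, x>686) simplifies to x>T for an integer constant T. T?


Formula: wp(x:=E, P) = P[E/x] (substitute E for x in postcondition)
Step 1: Postcondition: x>686
Step 2: Substitute x+80 for x: x+80>686
Step 3: Solve for x: x > 686-80 = 606

606


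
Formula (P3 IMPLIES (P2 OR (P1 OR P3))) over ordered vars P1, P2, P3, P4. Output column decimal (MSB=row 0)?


Formula: (P3 IMPLIES (P2 OR (P1 OR P3))) over P1, P2, P3, P4 (16 rows)
Evaluate each row (bits = P1,P2,P3,P4, MSB first):
  row 0 [0000]: (0 IMPLIES (0 OR (0 OR 0))) -> 1
  row 1 [0001]: (0 IMPLIES (0 OR (0 OR 0))) -> 1
  row 2 [0010]: (1 IMPLIES (0 OR (0 OR 1))) -> 1
  row 3 [0011]: (1 IMPLIES (0 OR (0 OR 1))) -> 1
  row 4 [0100]: (0 IMPLIES (1 OR (0 OR 0))) -> 1
  row 5 [0101]: (0 IMPLIES (1 OR (0 OR 0))) -> 1
  row 6 [0110]: (1 IMPLIES (1 OR (0 OR 1))) -> 1
  row 7 [0111]: (1 IMPLIES (1 OR (0 OR 1))) -> 1
  row 8 [1000]: (0 IMPLIES (0 OR (1 OR 0))) -> 1
  row 9 [1001]: (0 IMPLIES (0 OR (1 OR 0))) -> 1
  row 10 [1010]: (1 IMPLIES (0 OR (1 OR 1))) -> 1
  row 11 [1011]: (1 IMPLIES (0 OR (1 OR 1))) -> 1
  row 12 [1100]: (0 IMPLIES (1 OR (1 OR 0))) -> 1
  row 13 [1101]: (0 IMPLIES (1 OR (1 OR 0))) -> 1
  row 14 [1110]: (1 IMPLIES (1 OR (1 OR 1))) -> 1
  row 15 [1111]: (1 IMPLIES (1 OR (1 OR 1))) -> 1
Full result column, 4 rows per line (P1,P2 fixed per line; P3,P4 runs 00..11 left to right):
  rows 0-3 [P1,P2=00]: 1111  = hex F
  rows 4-7 [P1,P2=01]: 1111  = hex F
  rows 8-11 [P1,P2=10]: 1111  = hex F
  rows 12-15 [P1,P2=11]: 1111  = hex F
Output column (row 0 .. row 15) = 1111111111111111
Output column grouped in 4s = 1111 1111 1111 1111 = 0xFFFF
Convert to decimal digit by digit (value = value*16 + digit):
  F -> 15
  15*16 + 15 (F) = 255
  255*16 + 15 (F) = 4095
  4095*16 + 15 (F) = 65535
Decimal = 65535

65535


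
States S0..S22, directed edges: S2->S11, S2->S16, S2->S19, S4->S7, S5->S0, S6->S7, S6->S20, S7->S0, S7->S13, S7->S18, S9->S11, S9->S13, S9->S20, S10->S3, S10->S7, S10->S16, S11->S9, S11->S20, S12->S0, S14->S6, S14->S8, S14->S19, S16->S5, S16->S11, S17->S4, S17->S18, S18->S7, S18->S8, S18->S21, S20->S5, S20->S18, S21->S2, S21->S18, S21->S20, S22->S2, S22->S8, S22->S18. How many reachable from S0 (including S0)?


BFS from S0:
  layer 0: {S0}
Reachable set: {S0}
Count = 1

1


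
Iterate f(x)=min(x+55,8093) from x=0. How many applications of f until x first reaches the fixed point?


Step 1: x=0, cap=8093, increment=55
Step 2: x grows by 55 each step until capped at 8093; fixed point is x=8093
Step 3: iterations = ceil(8093/55) = 148

148


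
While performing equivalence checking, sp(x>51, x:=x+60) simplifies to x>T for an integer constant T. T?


Formula: sp(P, x:=E) = exists old_x. (x = E[old_x/x]) AND P[old_x/x] (old_x is the value of x before the assignment; eliminate old_x by solving x = E[old_x/x] for old_x)
Step 1: Precondition P: x>51, i.e. old_x > 51
Step 2: Assignment gives x = old_x + 60, so old_x = x - 60
Step 3: Substitute into P: x - 60 > 51
Step 4: Simplify: x > 51+60 = 111

111


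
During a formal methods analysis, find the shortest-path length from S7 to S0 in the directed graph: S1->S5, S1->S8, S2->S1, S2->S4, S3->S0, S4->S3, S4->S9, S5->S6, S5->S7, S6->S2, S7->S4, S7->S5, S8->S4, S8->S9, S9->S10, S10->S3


BFS layer-by-layer from S7:
  dist 0: {S7}
  dist 1: {S4, S5}
  dist 2: {S3, S6, S9}
  dist 3: {S0, S2, S10}
  -> S0 reached at distance 3
Shortest path length = 3

3


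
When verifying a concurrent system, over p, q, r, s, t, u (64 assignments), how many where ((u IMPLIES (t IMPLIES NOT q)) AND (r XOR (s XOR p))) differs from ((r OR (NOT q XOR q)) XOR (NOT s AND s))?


F1 = ((u IMPLIES (t IMPLIES NOT q)) AND (r XOR (s XOR p)))
F2 = ((r OR (NOT q XOR q)) XOR (NOT s AND s))
Evaluate both on each of 64 rows (bits = p,q,r,s,t,u):
  row 0 [000000]: F1=0 F2=1 (differ) -> 1
  row 1 [000001]: F1=0 F2=1 (differ) -> 1
  row 2 [000010]: F1=0 F2=1 (differ) -> 1
  row 3 [000011]: F1=0 F2=1 (differ) -> 1
  row 4 [000100]: F1=1 F2=1 -> 0
  (every remaining row is evaluated the same way; all 64 results are listed next)
Full result column, 8 rows per line (p,q,r fixed per line; s,t,u runs 000..111 left to right):
  rows 0-7 [p,q,r=000]: 11110000  (ones: 4)
  rows 8-15 [p,q,r=001]: 00001111  (ones: 4)
  rows 16-23 [p,q,r=010]: 11110001  (ones: 5)
  rows 24-31 [p,q,r=011]: 00011111  (ones: 5)
  rows 32-39 [p,q,r=100]: 00001111  (ones: 4)
  rows 40-47 [p,q,r=101]: 11110000  (ones: 4)
  rows 48-55 [p,q,r=110]: 00011111  (ones: 5)
  rows 56-63 [p,q,r=111]: 11110001  (ones: 5)
Disagreements = 4+4+5+5+4+4+5+5 = 36

36


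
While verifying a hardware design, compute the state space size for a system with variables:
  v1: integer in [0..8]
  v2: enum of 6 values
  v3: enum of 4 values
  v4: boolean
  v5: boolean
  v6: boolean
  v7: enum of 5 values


State space = product of domain sizes of all variables.
Domain sizes:
  v1 (integer in [0..8]): 9
  v2 (enum of 6 values): 6
  v3 (enum of 4 values): 4
  v4 (boolean): 2
  v5 (boolean): 2
  v6 (boolean): 2
  v7 (enum of 5 values): 5
Product = 9 * 6 * 4 * 2 * 2 * 2 * 5 = 8640

8640


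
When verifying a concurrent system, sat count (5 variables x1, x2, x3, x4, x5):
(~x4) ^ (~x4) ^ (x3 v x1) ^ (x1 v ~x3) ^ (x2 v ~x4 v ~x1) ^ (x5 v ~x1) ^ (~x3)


CNF with 7 clauses over 5 vars (32 assignments).
An assignment satisfies CNF iff every clause has >=1 true literal.
Check each row (bits = x1,x2,x3,x4,x5; clause T/F shown):
  row 0 [00000]: clauses=TTFTTTT -> 0
  row 1 [00001]: clauses=TTFTTTT -> 0
  row 2 [00010]: clauses=FFFTTTT -> 0
  row 3 [00011]: clauses=FFFTTTT -> 0
  row 4 [00100]: clauses=TTTFTTF -> 0
  row 5 [00101]: clauses=TTTFTTF -> 0
  row 6 [00110]: clauses=FFTFTTF -> 0
  row 7 [00111]: clauses=FFTFTTF -> 0
  row 8 [01000]: clauses=TTFTTTT -> 0
  row 9 [01001]: clauses=TTFTTTT -> 0
  row 10 [01010]: clauses=FFFTTTT -> 0
  row 11 [01011]: clauses=FFFTTTT -> 0
  row 12 [01100]: clauses=TTTFTTF -> 0
  row 13 [01101]: clauses=TTTFTTF -> 0
  row 14 [01110]: clauses=FFTFTTF -> 0
  row 15 [01111]: clauses=FFTFTTF -> 0
  row 16 [10000]: clauses=TTTTTFT -> 0
  row 17 [10001]: clauses=TTTTTTT -> 1
  row 18 [10010]: clauses=FFTTFFT -> 0
  row 19 [10011]: clauses=FFTTFTT -> 0
  row 20 [10100]: clauses=TTTTTFF -> 0
  row 21 [10101]: clauses=TTTTTTF -> 0
  row 22 [10110]: clauses=FFTTFFF -> 0
  row 23 [10111]: clauses=FFTTFTF -> 0
  row 24 [11000]: clauses=TTTTTFT -> 0
  row 25 [11001]: clauses=TTTTTTT -> 1
  row 26 [11010]: clauses=FFTTTFT -> 0
  row 27 [11011]: clauses=FFTTTTT -> 0
  row 28 [11100]: clauses=TTTTTFF -> 0
  row 29 [11101]: clauses=TTTTTTF -> 0
  row 30 [11110]: clauses=FFTTTFF -> 0
  row 31 [11111]: clauses=FFTTTTF -> 0
Full result column, 8 rows per line (x1,x2 fixed per line; x3,x4,x5 runs 000..111 left to right):
  rows 0-7 [x1,x2=00]: 00000000  (ones: 0)
  rows 8-15 [x1,x2=01]: 00000000  (ones: 0)
  rows 16-23 [x1,x2=10]: 01000000  (ones: 1)
  rows 24-31 [x1,x2=11]: 01000000  (ones: 1)
Satisfying assignments = 0+0+1+1 = 2

2


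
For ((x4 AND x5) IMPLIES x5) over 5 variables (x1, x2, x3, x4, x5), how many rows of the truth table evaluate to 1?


Formula: ((x4 AND x5) IMPLIES x5) over 5 vars (32 rows)
Evaluate each row (x1, x2, x3, x4, x5 as bits, MSB first):
  row 0 [00000]: ((0 AND 0) IMPLIES 0) -> 1
  row 1 [00001]: ((0 AND 1) IMPLIES 1) -> 1
  row 2 [00010]: ((1 AND 0) IMPLIES 0) -> 1
  row 3 [00011]: ((1 AND 1) IMPLIES 1) -> 1
  row 4 [00100]: ((0 AND 0) IMPLIES 0) -> 1
  row 5 [00101]: ((0 AND 1) IMPLIES 1) -> 1
  row 6 [00110]: ((1 AND 0) IMPLIES 0) -> 1
  row 7 [00111]: ((1 AND 1) IMPLIES 1) -> 1
  row 8 [01000]: ((0 AND 0) IMPLIES 0) -> 1
  row 9 [01001]: ((0 AND 1) IMPLIES 1) -> 1
  row 10 [01010]: ((1 AND 0) IMPLIES 0) -> 1
  row 11 [01011]: ((1 AND 1) IMPLIES 1) -> 1
  row 12 [01100]: ((0 AND 0) IMPLIES 0) -> 1
  row 13 [01101]: ((0 AND 1) IMPLIES 1) -> 1
  row 14 [01110]: ((1 AND 0) IMPLIES 0) -> 1
  row 15 [01111]: ((1 AND 1) IMPLIES 1) -> 1
  row 16 [10000]: ((0 AND 0) IMPLIES 0) -> 1
  row 17 [10001]: ((0 AND 1) IMPLIES 1) -> 1
  row 18 [10010]: ((1 AND 0) IMPLIES 0) -> 1
  row 19 [10011]: ((1 AND 1) IMPLIES 1) -> 1
  row 20 [10100]: ((0 AND 0) IMPLIES 0) -> 1
  row 21 [10101]: ((0 AND 1) IMPLIES 1) -> 1
  row 22 [10110]: ((1 AND 0) IMPLIES 0) -> 1
  row 23 [10111]: ((1 AND 1) IMPLIES 1) -> 1
  row 24 [11000]: ((0 AND 0) IMPLIES 0) -> 1
  row 25 [11001]: ((0 AND 1) IMPLIES 1) -> 1
  row 26 [11010]: ((1 AND 0) IMPLIES 0) -> 1
  row 27 [11011]: ((1 AND 1) IMPLIES 1) -> 1
  row 28 [11100]: ((0 AND 0) IMPLIES 0) -> 1
  row 29 [11101]: ((0 AND 1) IMPLIES 1) -> 1
  row 30 [11110]: ((1 AND 0) IMPLIES 0) -> 1
  row 31 [11111]: ((1 AND 1) IMPLIES 1) -> 1
Full result column, 8 rows per line (x1,x2 fixed per line; x3,x4,x5 runs 000..111 left to right):
  rows 0-7 [x1,x2=00]: 11111111  (ones: 8)
  rows 8-15 [x1,x2=01]: 11111111  (ones: 8)
  rows 16-23 [x1,x2=10]: 11111111  (ones: 8)
  rows 24-31 [x1,x2=11]: 11111111  (ones: 8)
Count of 1-rows = 8+8+8+8 = 32

32


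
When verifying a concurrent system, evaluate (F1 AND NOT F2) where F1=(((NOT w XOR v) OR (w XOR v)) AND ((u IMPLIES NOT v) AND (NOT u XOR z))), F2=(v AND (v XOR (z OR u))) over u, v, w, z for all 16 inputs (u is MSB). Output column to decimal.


F1 = (((NOT w XOR v) OR (w XOR v)) AND ((u IMPLIES NOT v) AND (NOT u XOR z)))
F2 = (v AND (v XOR (z OR u)))
Counterexample to F1=>F2 is where F1=1 and F2=0.
Evaluate each row (bits = u,v,w,z, MSB first):
  row 0 [0000]: F1=1 F2=0 -> F1&~F2 -> 1
  row 1 [0001]: F1=0 F2=0 -> F1&~F2 -> 0
  row 2 [0010]: F1=1 F2=0 -> F1&~F2 -> 1
  row 3 [0011]: F1=0 F2=0 -> F1&~F2 -> 0
  row 4 [0100]: F1=1 F2=1 -> F1&~F2 -> 0
  row 5 [0101]: F1=0 F2=0 -> F1&~F2 -> 0
  row 6 [0110]: F1=1 F2=1 -> F1&~F2 -> 0
  row 7 [0111]: F1=0 F2=0 -> F1&~F2 -> 0
  row 8 [1000]: F1=0 F2=0 -> F1&~F2 -> 0
  row 9 [1001]: F1=1 F2=0 -> F1&~F2 -> 1
  row 10 [1010]: F1=0 F2=0 -> F1&~F2 -> 0
  row 11 [1011]: F1=1 F2=0 -> F1&~F2 -> 1
  row 12 [1100]: F1=0 F2=0 -> F1&~F2 -> 0
  row 13 [1101]: F1=0 F2=0 -> F1&~F2 -> 0
  row 14 [1110]: F1=0 F2=0 -> F1&~F2 -> 0
  row 15 [1111]: F1=0 F2=0 -> F1&~F2 -> 0
Full result column, 4 rows per line (u,v fixed per line; w,z runs 00..11 left to right):
  rows 0-3 [u,v=00]: 1010  = hex A
  rows 4-7 [u,v=01]: 0000  = hex 0
  rows 8-11 [u,v=10]: 0101  = hex 5
  rows 12-15 [u,v=11]: 0000  = hex 0
Counterexample vector (row 0 .. row 15) = 1010000001010000
Output column grouped in 4s = 1010 0000 0101 0000 = 0xA050
Convert to decimal digit by digit (value = value*16 + digit):
  A -> 10
  10*16 + 0 = 160
  160*16 + 5 = 2565
  2565*16 + 0 = 41040
Decimal = 41040

41040


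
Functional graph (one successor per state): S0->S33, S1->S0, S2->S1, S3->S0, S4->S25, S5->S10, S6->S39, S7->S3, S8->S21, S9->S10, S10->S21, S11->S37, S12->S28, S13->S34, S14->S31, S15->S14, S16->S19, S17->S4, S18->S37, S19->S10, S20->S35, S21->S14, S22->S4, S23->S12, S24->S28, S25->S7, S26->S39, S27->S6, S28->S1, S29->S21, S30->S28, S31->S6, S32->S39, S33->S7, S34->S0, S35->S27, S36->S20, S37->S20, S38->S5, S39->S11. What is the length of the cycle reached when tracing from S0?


Trace from S0 until a state repeats:
  S0 -> S33 -> S7 -> S3 -> S0
S0 first seen at step 0, revisited at step 4.
Cycle length = 4 - 0 = 4

4


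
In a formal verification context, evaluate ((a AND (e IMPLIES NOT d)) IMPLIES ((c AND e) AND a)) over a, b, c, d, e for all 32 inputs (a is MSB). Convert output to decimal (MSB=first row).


Formula: ((a AND (e IMPLIES NOT d)) IMPLIES ((c AND e) AND a)) over a, b, c, d, e (32 rows)
Evaluate each row (bits = a,b,c,d,e, MSB first):
  row 0 [00000]: ((0 AND (0 IMPLIES NOT 0)) IMPLIES ((0 AND 0) AND 0)) -> 1
  row 1 [00001]: ((0 AND (1 IMPLIES NOT 0)) IMPLIES ((0 AND 1) AND 0)) -> 1
  row 2 [00010]: ((0 AND (0 IMPLIES NOT 1)) IMPLIES ((0 AND 0) AND 0)) -> 1
  row 3 [00011]: ((0 AND (1 IMPLIES NOT 1)) IMPLIES ((0 AND 1) AND 0)) -> 1
  row 4 [00100]: ((0 AND (0 IMPLIES NOT 0)) IMPLIES ((1 AND 0) AND 0)) -> 1
  row 5 [00101]: ((0 AND (1 IMPLIES NOT 0)) IMPLIES ((1 AND 1) AND 0)) -> 1
  row 6 [00110]: ((0 AND (0 IMPLIES NOT 1)) IMPLIES ((1 AND 0) AND 0)) -> 1
  row 7 [00111]: ((0 AND (1 IMPLIES NOT 1)) IMPLIES ((1 AND 1) AND 0)) -> 1
  row 8 [01000]: ((0 AND (0 IMPLIES NOT 0)) IMPLIES ((0 AND 0) AND 0)) -> 1
  row 9 [01001]: ((0 AND (1 IMPLIES NOT 0)) IMPLIES ((0 AND 1) AND 0)) -> 1
  row 10 [01010]: ((0 AND (0 IMPLIES NOT 1)) IMPLIES ((0 AND 0) AND 0)) -> 1
  row 11 [01011]: ((0 AND (1 IMPLIES NOT 1)) IMPLIES ((0 AND 1) AND 0)) -> 1
  row 12 [01100]: ((0 AND (0 IMPLIES NOT 0)) IMPLIES ((1 AND 0) AND 0)) -> 1
  row 13 [01101]: ((0 AND (1 IMPLIES NOT 0)) IMPLIES ((1 AND 1) AND 0)) -> 1
  row 14 [01110]: ((0 AND (0 IMPLIES NOT 1)) IMPLIES ((1 AND 0) AND 0)) -> 1
  row 15 [01111]: ((0 AND (1 IMPLIES NOT 1)) IMPLIES ((1 AND 1) AND 0)) -> 1
  row 16 [10000]: ((1 AND (0 IMPLIES NOT 0)) IMPLIES ((0 AND 0) AND 1)) -> 0
  row 17 [10001]: ((1 AND (1 IMPLIES NOT 0)) IMPLIES ((0 AND 1) AND 1)) -> 0
  row 18 [10010]: ((1 AND (0 IMPLIES NOT 1)) IMPLIES ((0 AND 0) AND 1)) -> 0
  row 19 [10011]: ((1 AND (1 IMPLIES NOT 1)) IMPLIES ((0 AND 1) AND 1)) -> 1
  row 20 [10100]: ((1 AND (0 IMPLIES NOT 0)) IMPLIES ((1 AND 0) AND 1)) -> 0
  row 21 [10101]: ((1 AND (1 IMPLIES NOT 0)) IMPLIES ((1 AND 1) AND 1)) -> 1
  row 22 [10110]: ((1 AND (0 IMPLIES NOT 1)) IMPLIES ((1 AND 0) AND 1)) -> 0
  row 23 [10111]: ((1 AND (1 IMPLIES NOT 1)) IMPLIES ((1 AND 1) AND 1)) -> 1
  row 24 [11000]: ((1 AND (0 IMPLIES NOT 0)) IMPLIES ((0 AND 0) AND 1)) -> 0
  row 25 [11001]: ((1 AND (1 IMPLIES NOT 0)) IMPLIES ((0 AND 1) AND 1)) -> 0
  row 26 [11010]: ((1 AND (0 IMPLIES NOT 1)) IMPLIES ((0 AND 0) AND 1)) -> 0
  row 27 [11011]: ((1 AND (1 IMPLIES NOT 1)) IMPLIES ((0 AND 1) AND 1)) -> 1
  row 28 [11100]: ((1 AND (0 IMPLIES NOT 0)) IMPLIES ((1 AND 0) AND 1)) -> 0
  row 29 [11101]: ((1 AND (1 IMPLIES NOT 0)) IMPLIES ((1 AND 1) AND 1)) -> 1
  row 30 [11110]: ((1 AND (0 IMPLIES NOT 1)) IMPLIES ((1 AND 0) AND 1)) -> 0
  row 31 [11111]: ((1 AND (1 IMPLIES NOT 1)) IMPLIES ((1 AND 1) AND 1)) -> 1
Full result column, 4 rows per line (a,b,c fixed per line; d,e runs 00..11 left to right):
  rows 0-3 [a,b,c=000]: 1111  = hex F
  rows 4-7 [a,b,c=001]: 1111  = hex F
  rows 8-11 [a,b,c=010]: 1111  = hex F
  rows 12-15 [a,b,c=011]: 1111  = hex F
  rows 16-19 [a,b,c=100]: 0001  = hex 1
  rows 20-23 [a,b,c=101]: 0101  = hex 5
  rows 24-27 [a,b,c=110]: 0001  = hex 1
  rows 28-31 [a,b,c=111]: 0101  = hex 5
Output column (row 0 .. row 31) = 11111111111111110001010100010101
Output column grouped in 4s = 1111 1111 1111 1111 0001 0101 0001 0101 = 0xFFFF1515
Convert to decimal digit by digit (value = value*16 + digit):
  F -> 15
  15*16 + 15 (F) = 255
  255*16 + 15 (F) = 4095
  4095*16 + 15 (F) = 65535
  65535*16 + 1 = 1048561
  1048561*16 + 5 = 16776981
  16776981*16 + 1 = 268431697
  268431697*16 + 5 = 4294907157
Decimal = 4294907157

4294907157


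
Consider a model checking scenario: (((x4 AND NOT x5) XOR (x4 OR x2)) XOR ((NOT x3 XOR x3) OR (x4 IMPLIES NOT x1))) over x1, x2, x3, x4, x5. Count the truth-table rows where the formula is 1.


Formula: (((x4 AND NOT x5) XOR (x4 OR x2)) XOR ((NOT x3 XOR x3) OR (x4 IMPLIES NOT x1))) over 5 vars (32 rows)
Evaluate each row (x1, x2, x3, x4, x5 as bits, MSB first):
  row 0 [00000]: (((0 AND NOT 0) XOR (0 OR 0)) XOR ((NOT 0 XOR 0) OR (0 IMPLIES NOT 0))) -> 1
  row 1 [00001]: (((0 AND NOT 1) XOR (0 OR 0)) XOR ((NOT 0 XOR 0) OR (0 IMPLIES NOT 0))) -> 1
  row 2 [00010]: (((1 AND NOT 0) XOR (1 OR 0)) XOR ((NOT 0 XOR 0) OR (1 IMPLIES NOT 0))) -> 1
  row 3 [00011]: (((1 AND NOT 1) XOR (1 OR 0)) XOR ((NOT 0 XOR 0) OR (1 IMPLIES NOT 0))) -> 0
  row 4 [00100]: (((0 AND NOT 0) XOR (0 OR 0)) XOR ((NOT 1 XOR 1) OR (0 IMPLIES NOT 0))) -> 1
  row 5 [00101]: (((0 AND NOT 1) XOR (0 OR 0)) XOR ((NOT 1 XOR 1) OR (0 IMPLIES NOT 0))) -> 1
  row 6 [00110]: (((1 AND NOT 0) XOR (1 OR 0)) XOR ((NOT 1 XOR 1) OR (1 IMPLIES NOT 0))) -> 1
  row 7 [00111]: (((1 AND NOT 1) XOR (1 OR 0)) XOR ((NOT 1 XOR 1) OR (1 IMPLIES NOT 0))) -> 0
  row 8 [01000]: (((0 AND NOT 0) XOR (0 OR 1)) XOR ((NOT 0 XOR 0) OR (0 IMPLIES NOT 0))) -> 0
  row 9 [01001]: (((0 AND NOT 1) XOR (0 OR 1)) XOR ((NOT 0 XOR 0) OR (0 IMPLIES NOT 0))) -> 0
  row 10 [01010]: (((1 AND NOT 0) XOR (1 OR 1)) XOR ((NOT 0 XOR 0) OR (1 IMPLIES NOT 0))) -> 1
  row 11 [01011]: (((1 AND NOT 1) XOR (1 OR 1)) XOR ((NOT 0 XOR 0) OR (1 IMPLIES NOT 0))) -> 0
  row 12 [01100]: (((0 AND NOT 0) XOR (0 OR 1)) XOR ((NOT 1 XOR 1) OR (0 IMPLIES NOT 0))) -> 0
  row 13 [01101]: (((0 AND NOT 1) XOR (0 OR 1)) XOR ((NOT 1 XOR 1) OR (0 IMPLIES NOT 0))) -> 0
  row 14 [01110]: (((1 AND NOT 0) XOR (1 OR 1)) XOR ((NOT 1 XOR 1) OR (1 IMPLIES NOT 0))) -> 1
  row 15 [01111]: (((1 AND NOT 1) XOR (1 OR 1)) XOR ((NOT 1 XOR 1) OR (1 IMPLIES NOT 0))) -> 0
  row 16 [10000]: (((0 AND NOT 0) XOR (0 OR 0)) XOR ((NOT 0 XOR 0) OR (0 IMPLIES NOT 1))) -> 1
  row 17 [10001]: (((0 AND NOT 1) XOR (0 OR 0)) XOR ((NOT 0 XOR 0) OR (0 IMPLIES NOT 1))) -> 1
  row 18 [10010]: (((1 AND NOT 0) XOR (1 OR 0)) XOR ((NOT 0 XOR 0) OR (1 IMPLIES NOT 1))) -> 1
  row 19 [10011]: (((1 AND NOT 1) XOR (1 OR 0)) XOR ((NOT 0 XOR 0) OR (1 IMPLIES NOT 1))) -> 0
  row 20 [10100]: (((0 AND NOT 0) XOR (0 OR 0)) XOR ((NOT 1 XOR 1) OR (0 IMPLIES NOT 1))) -> 1
  row 21 [10101]: (((0 AND NOT 1) XOR (0 OR 0)) XOR ((NOT 1 XOR 1) OR (0 IMPLIES NOT 1))) -> 1
  row 22 [10110]: (((1 AND NOT 0) XOR (1 OR 0)) XOR ((NOT 1 XOR 1) OR (1 IMPLIES NOT 1))) -> 1
  row 23 [10111]: (((1 AND NOT 1) XOR (1 OR 0)) XOR ((NOT 1 XOR 1) OR (1 IMPLIES NOT 1))) -> 0
  row 24 [11000]: (((0 AND NOT 0) XOR (0 OR 1)) XOR ((NOT 0 XOR 0) OR (0 IMPLIES NOT 1))) -> 0
  row 25 [11001]: (((0 AND NOT 1) XOR (0 OR 1)) XOR ((NOT 0 XOR 0) OR (0 IMPLIES NOT 1))) -> 0
  row 26 [11010]: (((1 AND NOT 0) XOR (1 OR 1)) XOR ((NOT 0 XOR 0) OR (1 IMPLIES NOT 1))) -> 1
  row 27 [11011]: (((1 AND NOT 1) XOR (1 OR 1)) XOR ((NOT 0 XOR 0) OR (1 IMPLIES NOT 1))) -> 0
  row 28 [11100]: (((0 AND NOT 0) XOR (0 OR 1)) XOR ((NOT 1 XOR 1) OR (0 IMPLIES NOT 1))) -> 0
  row 29 [11101]: (((0 AND NOT 1) XOR (0 OR 1)) XOR ((NOT 1 XOR 1) OR (0 IMPLIES NOT 1))) -> 0
  row 30 [11110]: (((1 AND NOT 0) XOR (1 OR 1)) XOR ((NOT 1 XOR 1) OR (1 IMPLIES NOT 1))) -> 1
  row 31 [11111]: (((1 AND NOT 1) XOR (1 OR 1)) XOR ((NOT 1 XOR 1) OR (1 IMPLIES NOT 1))) -> 0
Full result column, 8 rows per line (x1,x2 fixed per line; x3,x4,x5 runs 000..111 left to right):
  rows 0-7 [x1,x2=00]: 11101110  (ones: 6)
  rows 8-15 [x1,x2=01]: 00100010  (ones: 2)
  rows 16-23 [x1,x2=10]: 11101110  (ones: 6)
  rows 24-31 [x1,x2=11]: 00100010  (ones: 2)
Count of 1-rows = 6+2+6+2 = 16

16


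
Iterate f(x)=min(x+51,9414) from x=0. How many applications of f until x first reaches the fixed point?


Step 1: x=0, cap=9414, increment=51
Step 2: x grows by 51 each step until capped at 9414; fixed point is x=9414
Step 3: iterations = ceil(9414/51) = 185

185


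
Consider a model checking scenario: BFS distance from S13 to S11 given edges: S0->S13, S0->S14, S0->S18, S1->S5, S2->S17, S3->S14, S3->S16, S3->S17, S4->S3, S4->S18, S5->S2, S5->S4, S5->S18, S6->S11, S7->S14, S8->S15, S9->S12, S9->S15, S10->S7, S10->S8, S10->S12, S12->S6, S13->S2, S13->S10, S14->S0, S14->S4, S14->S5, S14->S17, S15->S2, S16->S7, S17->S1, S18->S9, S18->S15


BFS layer-by-layer from S13:
  dist 0: {S13}
  dist 1: {S2, S10}
  dist 2: {S7, S8, S12, S17}
  dist 3: {S1, S6, S14, S15}
  dist 4: {S0, S4, S5, S11}
  -> S11 reached at distance 4
Shortest path length = 4

4


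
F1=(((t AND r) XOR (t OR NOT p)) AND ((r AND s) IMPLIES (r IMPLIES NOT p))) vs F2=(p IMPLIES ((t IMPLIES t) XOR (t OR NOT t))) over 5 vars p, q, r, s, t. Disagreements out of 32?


F1 = (((t AND r) XOR (t OR NOT p)) AND ((r AND s) IMPLIES (r IMPLIES NOT p)))
F2 = (p IMPLIES ((t IMPLIES t) XOR (t OR NOT t)))
Evaluate both on each of 32 rows (bits = p,q,r,s,t):
  row 0 [00000]: F1=1 F2=1 -> 0
  row 1 [00001]: F1=1 F2=1 -> 0
  row 2 [00010]: F1=1 F2=1 -> 0
  row 3 [00011]: F1=1 F2=1 -> 0
  row 4 [00100]: F1=1 F2=1 -> 0
  row 5 [00101]: F1=0 F2=1 (differ) -> 1
  row 6 [00110]: F1=1 F2=1 -> 0
  row 7 [00111]: F1=0 F2=1 (differ) -> 1
  row 8 [01000]: F1=1 F2=1 -> 0
  row 9 [01001]: F1=1 F2=1 -> 0
  row 10 [01010]: F1=1 F2=1 -> 0
  row 11 [01011]: F1=1 F2=1 -> 0
  row 12 [01100]: F1=1 F2=1 -> 0
  row 13 [01101]: F1=0 F2=1 (differ) -> 1
  row 14 [01110]: F1=1 F2=1 -> 0
  row 15 [01111]: F1=0 F2=1 (differ) -> 1
  row 16 [10000]: F1=0 F2=0 -> 0
  row 17 [10001]: F1=1 F2=0 (differ) -> 1
  row 18 [10010]: F1=0 F2=0 -> 0
  row 19 [10011]: F1=1 F2=0 (differ) -> 1
  row 20 [10100]: F1=0 F2=0 -> 0
  row 21 [10101]: F1=0 F2=0 -> 0
  row 22 [10110]: F1=0 F2=0 -> 0
  row 23 [10111]: F1=0 F2=0 -> 0
  row 24 [11000]: F1=0 F2=0 -> 0
  row 25 [11001]: F1=1 F2=0 (differ) -> 1
  row 26 [11010]: F1=0 F2=0 -> 0
  row 27 [11011]: F1=1 F2=0 (differ) -> 1
  row 28 [11100]: F1=0 F2=0 -> 0
  row 29 [11101]: F1=0 F2=0 -> 0
  row 30 [11110]: F1=0 F2=0 -> 0
  row 31 [11111]: F1=0 F2=0 -> 0
Full result column, 8 rows per line (p,q fixed per line; r,s,t runs 000..111 left to right):
  rows 0-7 [p,q=00]: 00000101  (ones: 2)
  rows 8-15 [p,q=01]: 00000101  (ones: 2)
  rows 16-23 [p,q=10]: 01010000  (ones: 2)
  rows 24-31 [p,q=11]: 01010000  (ones: 2)
Disagreements = 2+2+2+2 = 8

8


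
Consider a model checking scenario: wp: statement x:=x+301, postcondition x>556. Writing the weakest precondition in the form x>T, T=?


Formula: wp(x:=E, P) = P[E/x] (substitute E for x in postcondition)
Step 1: Postcondition: x>556
Step 2: Substitute x+301 for x: x+301>556
Step 3: Solve for x: x > 556-301 = 255

255


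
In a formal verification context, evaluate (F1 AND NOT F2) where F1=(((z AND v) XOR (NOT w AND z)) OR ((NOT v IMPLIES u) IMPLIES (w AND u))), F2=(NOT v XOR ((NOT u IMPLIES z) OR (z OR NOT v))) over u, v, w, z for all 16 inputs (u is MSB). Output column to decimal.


F1 = (((z AND v) XOR (NOT w AND z)) OR ((NOT v IMPLIES u) IMPLIES (w AND u)))
F2 = (NOT v XOR ((NOT u IMPLIES z) OR (z OR NOT v)))
Counterexample to F1=>F2 is where F1=1 and F2=0.
Evaluate each row (bits = u,v,w,z, MSB first):
  row 0 [0000]: F1=1 F2=0 -> F1&~F2 -> 1
  row 1 [0001]: F1=1 F2=0 -> F1&~F2 -> 1
  row 2 [0010]: F1=1 F2=0 -> F1&~F2 -> 1
  row 3 [0011]: F1=1 F2=0 -> F1&~F2 -> 1
  row 4 [0100]: F1=0 F2=0 -> F1&~F2 -> 0
  row 5 [0101]: F1=0 F2=1 -> F1&~F2 -> 0
  row 6 [0110]: F1=0 F2=0 -> F1&~F2 -> 0
  row 7 [0111]: F1=1 F2=1 -> F1&~F2 -> 0
  row 8 [1000]: F1=0 F2=0 -> F1&~F2 -> 0
  row 9 [1001]: F1=1 F2=0 -> F1&~F2 -> 1
  row 10 [1010]: F1=1 F2=0 -> F1&~F2 -> 1
  row 11 [1011]: F1=1 F2=0 -> F1&~F2 -> 1
  row 12 [1100]: F1=0 F2=1 -> F1&~F2 -> 0
  row 13 [1101]: F1=0 F2=1 -> F1&~F2 -> 0
  row 14 [1110]: F1=1 F2=1 -> F1&~F2 -> 0
  row 15 [1111]: F1=1 F2=1 -> F1&~F2 -> 0
Full result column, 4 rows per line (u,v fixed per line; w,z runs 00..11 left to right):
  rows 0-3 [u,v=00]: 1111  = hex F
  rows 4-7 [u,v=01]: 0000  = hex 0
  rows 8-11 [u,v=10]: 0111  = hex 7
  rows 12-15 [u,v=11]: 0000  = hex 0
Counterexample vector (row 0 .. row 15) = 1111000001110000
Output column grouped in 4s = 1111 0000 0111 0000 = 0xF070
Convert to decimal digit by digit (value = value*16 + digit):
  F -> 15
  15*16 + 0 = 240
  240*16 + 7 = 3847
  3847*16 + 0 = 61552
Decimal = 61552

61552


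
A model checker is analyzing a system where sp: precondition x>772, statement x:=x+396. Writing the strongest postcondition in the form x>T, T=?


Formula: sp(P, x:=E) = exists old_x. (x = E[old_x/x]) AND P[old_x/x] (old_x is the value of x before the assignment; eliminate old_x by solving x = E[old_x/x] for old_x)
Step 1: Precondition P: x>772, i.e. old_x > 772
Step 2: Assignment gives x = old_x + 396, so old_x = x - 396
Step 3: Substitute into P: x - 396 > 772
Step 4: Simplify: x > 772+396 = 1168

1168


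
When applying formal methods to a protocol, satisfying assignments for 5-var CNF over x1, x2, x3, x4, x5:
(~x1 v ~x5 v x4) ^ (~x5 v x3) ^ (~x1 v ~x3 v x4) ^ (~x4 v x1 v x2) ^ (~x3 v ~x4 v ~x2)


CNF with 5 clauses over 5 vars (32 assignments).
An assignment satisfies CNF iff every clause has >=1 true literal.
Check each row (bits = x1,x2,x3,x4,x5; clause T/F shown):
  row 0 [00000]: clauses=TTTTT -> 1
  row 1 [00001]: clauses=TFTTT -> 0
  row 2 [00010]: clauses=TTTFT -> 0
  row 3 [00011]: clauses=TFTFT -> 0
  row 4 [00100]: clauses=TTTTT -> 1
  row 5 [00101]: clauses=TTTTT -> 1
  row 6 [00110]: clauses=TTTFT -> 0
  row 7 [00111]: clauses=TTTFT -> 0
  row 8 [01000]: clauses=TTTTT -> 1
  row 9 [01001]: clauses=TFTTT -> 0
  row 10 [01010]: clauses=TTTTT -> 1
  row 11 [01011]: clauses=TFTTT -> 0
  row 12 [01100]: clauses=TTTTT -> 1
  row 13 [01101]: clauses=TTTTT -> 1
  row 14 [01110]: clauses=TTTTF -> 0
  row 15 [01111]: clauses=TTTTF -> 0
  row 16 [10000]: clauses=TTTTT -> 1
  row 17 [10001]: clauses=FFTTT -> 0
  row 18 [10010]: clauses=TTTTT -> 1
  row 19 [10011]: clauses=TFTTT -> 0
  row 20 [10100]: clauses=TTFTT -> 0
  row 21 [10101]: clauses=FTFTT -> 0
  row 22 [10110]: clauses=TTTTT -> 1
  row 23 [10111]: clauses=TTTTT -> 1
  row 24 [11000]: clauses=TTTTT -> 1
  row 25 [11001]: clauses=FFTTT -> 0
  row 26 [11010]: clauses=TTTTT -> 1
  row 27 [11011]: clauses=TFTTT -> 0
  row 28 [11100]: clauses=TTFTT -> 0
  row 29 [11101]: clauses=FTFTT -> 0
  row 30 [11110]: clauses=TTTTF -> 0
  row 31 [11111]: clauses=TTTTF -> 0
Full result column, 8 rows per line (x1,x2 fixed per line; x3,x4,x5 runs 000..111 left to right):
  rows 0-7 [x1,x2=00]: 10001100  (ones: 3)
  rows 8-15 [x1,x2=01]: 10101100  (ones: 4)
  rows 16-23 [x1,x2=10]: 10100011  (ones: 4)
  rows 24-31 [x1,x2=11]: 10100000  (ones: 2)
Satisfying assignments = 3+4+4+2 = 13

13


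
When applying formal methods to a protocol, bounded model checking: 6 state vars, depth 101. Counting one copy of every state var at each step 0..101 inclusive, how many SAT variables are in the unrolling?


BMC unrolls to depth k, creating one copy of each state var for steps 0..k.
Step count = 101 + 1 = 102 (steps 0 through 101)
Vars per step = 6
Total = 6 * 102 = 612

612


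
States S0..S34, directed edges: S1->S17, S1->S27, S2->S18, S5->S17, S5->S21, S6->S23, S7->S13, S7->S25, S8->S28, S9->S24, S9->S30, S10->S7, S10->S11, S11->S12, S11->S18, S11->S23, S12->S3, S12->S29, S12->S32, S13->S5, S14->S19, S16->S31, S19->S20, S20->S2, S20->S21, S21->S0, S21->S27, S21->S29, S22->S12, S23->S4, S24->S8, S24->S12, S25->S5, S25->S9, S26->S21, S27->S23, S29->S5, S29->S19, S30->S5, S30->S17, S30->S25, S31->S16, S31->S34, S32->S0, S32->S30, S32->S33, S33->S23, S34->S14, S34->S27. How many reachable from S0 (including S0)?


BFS from S0:
  layer 0: {S0}
Reachable set: {S0}
Count = 1

1


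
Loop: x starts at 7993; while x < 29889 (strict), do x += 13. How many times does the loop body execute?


Step 1: x goes from 7993 toward 29889 by 13; the body runs while x<29889, so iterations = ceil((bound-start)/step)
Step 2: Distance=21896
Step 3: ceil(21896/13)=1685

1685


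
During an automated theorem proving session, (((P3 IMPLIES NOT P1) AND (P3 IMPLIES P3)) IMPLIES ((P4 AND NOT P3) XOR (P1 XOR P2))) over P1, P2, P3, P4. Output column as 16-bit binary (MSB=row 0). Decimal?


Formula: (((P3 IMPLIES NOT P1) AND (P3 IMPLIES P3)) IMPLIES ((P4 AND NOT P3) XOR (P1 XOR P2))) over P1, P2, P3, P4 (16 rows)
Evaluate each row (bits = P1,P2,P3,P4, MSB first):
  row 0 [0000]: (((0 IMPLIES NOT 0) AND (0 IMPLIES 0)) IMPLIES ((0 AND NOT 0) XOR (0 XOR 0))) -> 0
  row 1 [0001]: (((0 IMPLIES NOT 0) AND (0 IMPLIES 0)) IMPLIES ((1 AND NOT 0) XOR (0 XOR 0))) -> 1
  row 2 [0010]: (((1 IMPLIES NOT 0) AND (1 IMPLIES 1)) IMPLIES ((0 AND NOT 1) XOR (0 XOR 0))) -> 0
  row 3 [0011]: (((1 IMPLIES NOT 0) AND (1 IMPLIES 1)) IMPLIES ((1 AND NOT 1) XOR (0 XOR 0))) -> 0
  row 4 [0100]: (((0 IMPLIES NOT 0) AND (0 IMPLIES 0)) IMPLIES ((0 AND NOT 0) XOR (0 XOR 1))) -> 1
  row 5 [0101]: (((0 IMPLIES NOT 0) AND (0 IMPLIES 0)) IMPLIES ((1 AND NOT 0) XOR (0 XOR 1))) -> 0
  row 6 [0110]: (((1 IMPLIES NOT 0) AND (1 IMPLIES 1)) IMPLIES ((0 AND NOT 1) XOR (0 XOR 1))) -> 1
  row 7 [0111]: (((1 IMPLIES NOT 0) AND (1 IMPLIES 1)) IMPLIES ((1 AND NOT 1) XOR (0 XOR 1))) -> 1
  row 8 [1000]: (((0 IMPLIES NOT 1) AND (0 IMPLIES 0)) IMPLIES ((0 AND NOT 0) XOR (1 XOR 0))) -> 1
  row 9 [1001]: (((0 IMPLIES NOT 1) AND (0 IMPLIES 0)) IMPLIES ((1 AND NOT 0) XOR (1 XOR 0))) -> 0
  row 10 [1010]: (((1 IMPLIES NOT 1) AND (1 IMPLIES 1)) IMPLIES ((0 AND NOT 1) XOR (1 XOR 0))) -> 1
  row 11 [1011]: (((1 IMPLIES NOT 1) AND (1 IMPLIES 1)) IMPLIES ((1 AND NOT 1) XOR (1 XOR 0))) -> 1
  row 12 [1100]: (((0 IMPLIES NOT 1) AND (0 IMPLIES 0)) IMPLIES ((0 AND NOT 0) XOR (1 XOR 1))) -> 0
  row 13 [1101]: (((0 IMPLIES NOT 1) AND (0 IMPLIES 0)) IMPLIES ((1 AND NOT 0) XOR (1 XOR 1))) -> 1
  row 14 [1110]: (((1 IMPLIES NOT 1) AND (1 IMPLIES 1)) IMPLIES ((0 AND NOT 1) XOR (1 XOR 1))) -> 1
  row 15 [1111]: (((1 IMPLIES NOT 1) AND (1 IMPLIES 1)) IMPLIES ((1 AND NOT 1) XOR (1 XOR 1))) -> 1
Full result column, 4 rows per line (P1,P2 fixed per line; P3,P4 runs 00..11 left to right):
  rows 0-3 [P1,P2=00]: 0100  = hex 4
  rows 4-7 [P1,P2=01]: 1011  = hex B
  rows 8-11 [P1,P2=10]: 1011  = hex B
  rows 12-15 [P1,P2=11]: 0111  = hex 7
Output column (row 0 .. row 15) = 0100101110110111
Output column grouped in 4s = 0100 1011 1011 0111 = 0x4BB7
Convert to decimal digit by digit (value = value*16 + digit):
  4 -> 4
  4*16 + 11 (B) = 75
  75*16 + 11 (B) = 1211
  1211*16 + 7 = 19383
Decimal = 19383

19383


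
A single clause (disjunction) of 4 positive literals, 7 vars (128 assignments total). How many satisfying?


Step 1: Total=2^7=128
Step 2: Unsat when all 4 false: 2^3=8
Step 3: Sat=128-8=120

120


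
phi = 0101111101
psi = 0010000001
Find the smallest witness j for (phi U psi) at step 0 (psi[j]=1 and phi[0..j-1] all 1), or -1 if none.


(phi U psi) at 0: need smallest j with psi[j]=1 and phi[i]=1 for all i in [0,j).
Scan from step 0:
  step 0: phi=0 -> phi-prefix broken from here
  step 2: psi=1 but phi already failed -> not a witness
  step 9: psi=1 but phi already failed -> not a witness
  end of trace: no witness -> -1
Witness step = -1

-1


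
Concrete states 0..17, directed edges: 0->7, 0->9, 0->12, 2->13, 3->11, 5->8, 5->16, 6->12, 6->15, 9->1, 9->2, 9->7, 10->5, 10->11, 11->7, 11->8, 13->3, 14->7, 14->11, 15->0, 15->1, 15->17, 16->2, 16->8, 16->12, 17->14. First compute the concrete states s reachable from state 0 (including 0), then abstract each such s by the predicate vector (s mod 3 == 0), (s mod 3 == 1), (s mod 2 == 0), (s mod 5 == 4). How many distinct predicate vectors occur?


BFS from 0:
Concrete reachable: {0, 1, 2, 3, 7, 8, 9, 11, 12, 13}
Abstract via predicates (s mod 3 == 0), (s mod 3 == 1), (s mod 2 == 0), (s mod 5 == 4):
  (0,0,0,0) <- {11}
  (0,0,1,0) <- {2, 8}
  (0,1,0,0) <- {1, 7, 13}
  (1,0,0,0) <- {3}
  (1,0,0,1) <- {9}
  (1,0,1,0) <- {0, 12}
Distinct abstract states = 6

6


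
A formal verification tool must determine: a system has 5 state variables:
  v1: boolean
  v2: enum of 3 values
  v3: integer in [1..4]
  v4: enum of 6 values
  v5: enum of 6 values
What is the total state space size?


State space = product of domain sizes of all variables.
Domain sizes:
  v1 (boolean): 2
  v2 (enum of 3 values): 3
  v3 (integer in [1..4]): 4
  v4 (enum of 6 values): 6
  v5 (enum of 6 values): 6
Product = 2 * 3 * 4 * 6 * 6 = 864

864


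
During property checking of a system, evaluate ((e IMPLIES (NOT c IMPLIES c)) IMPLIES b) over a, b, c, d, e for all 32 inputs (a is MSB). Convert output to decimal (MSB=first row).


Formula: ((e IMPLIES (NOT c IMPLIES c)) IMPLIES b) over a, b, c, d, e (32 rows)
Evaluate each row (bits = a,b,c,d,e, MSB first):
  row 0 [00000]: ((0 IMPLIES (NOT 0 IMPLIES 0)) IMPLIES 0) -> 0
  row 1 [00001]: ((1 IMPLIES (NOT 0 IMPLIES 0)) IMPLIES 0) -> 1
  row 2 [00010]: ((0 IMPLIES (NOT 0 IMPLIES 0)) IMPLIES 0) -> 0
  row 3 [00011]: ((1 IMPLIES (NOT 0 IMPLIES 0)) IMPLIES 0) -> 1
  row 4 [00100]: ((0 IMPLIES (NOT 1 IMPLIES 1)) IMPLIES 0) -> 0
  row 5 [00101]: ((1 IMPLIES (NOT 1 IMPLIES 1)) IMPLIES 0) -> 0
  row 6 [00110]: ((0 IMPLIES (NOT 1 IMPLIES 1)) IMPLIES 0) -> 0
  row 7 [00111]: ((1 IMPLIES (NOT 1 IMPLIES 1)) IMPLIES 0) -> 0
  row 8 [01000]: ((0 IMPLIES (NOT 0 IMPLIES 0)) IMPLIES 1) -> 1
  row 9 [01001]: ((1 IMPLIES (NOT 0 IMPLIES 0)) IMPLIES 1) -> 1
  row 10 [01010]: ((0 IMPLIES (NOT 0 IMPLIES 0)) IMPLIES 1) -> 1
  row 11 [01011]: ((1 IMPLIES (NOT 0 IMPLIES 0)) IMPLIES 1) -> 1
  row 12 [01100]: ((0 IMPLIES (NOT 1 IMPLIES 1)) IMPLIES 1) -> 1
  row 13 [01101]: ((1 IMPLIES (NOT 1 IMPLIES 1)) IMPLIES 1) -> 1
  row 14 [01110]: ((0 IMPLIES (NOT 1 IMPLIES 1)) IMPLIES 1) -> 1
  row 15 [01111]: ((1 IMPLIES (NOT 1 IMPLIES 1)) IMPLIES 1) -> 1
  row 16 [10000]: ((0 IMPLIES (NOT 0 IMPLIES 0)) IMPLIES 0) -> 0
  row 17 [10001]: ((1 IMPLIES (NOT 0 IMPLIES 0)) IMPLIES 0) -> 1
  row 18 [10010]: ((0 IMPLIES (NOT 0 IMPLIES 0)) IMPLIES 0) -> 0
  row 19 [10011]: ((1 IMPLIES (NOT 0 IMPLIES 0)) IMPLIES 0) -> 1
  row 20 [10100]: ((0 IMPLIES (NOT 1 IMPLIES 1)) IMPLIES 0) -> 0
  row 21 [10101]: ((1 IMPLIES (NOT 1 IMPLIES 1)) IMPLIES 0) -> 0
  row 22 [10110]: ((0 IMPLIES (NOT 1 IMPLIES 1)) IMPLIES 0) -> 0
  row 23 [10111]: ((1 IMPLIES (NOT 1 IMPLIES 1)) IMPLIES 0) -> 0
  row 24 [11000]: ((0 IMPLIES (NOT 0 IMPLIES 0)) IMPLIES 1) -> 1
  row 25 [11001]: ((1 IMPLIES (NOT 0 IMPLIES 0)) IMPLIES 1) -> 1
  row 26 [11010]: ((0 IMPLIES (NOT 0 IMPLIES 0)) IMPLIES 1) -> 1
  row 27 [11011]: ((1 IMPLIES (NOT 0 IMPLIES 0)) IMPLIES 1) -> 1
  row 28 [11100]: ((0 IMPLIES (NOT 1 IMPLIES 1)) IMPLIES 1) -> 1
  row 29 [11101]: ((1 IMPLIES (NOT 1 IMPLIES 1)) IMPLIES 1) -> 1
  row 30 [11110]: ((0 IMPLIES (NOT 1 IMPLIES 1)) IMPLIES 1) -> 1
  row 31 [11111]: ((1 IMPLIES (NOT 1 IMPLIES 1)) IMPLIES 1) -> 1
Full result column, 4 rows per line (a,b,c fixed per line; d,e runs 00..11 left to right):
  rows 0-3 [a,b,c=000]: 0101  = hex 5
  rows 4-7 [a,b,c=001]: 0000  = hex 0
  rows 8-11 [a,b,c=010]: 1111  = hex F
  rows 12-15 [a,b,c=011]: 1111  = hex F
  rows 16-19 [a,b,c=100]: 0101  = hex 5
  rows 20-23 [a,b,c=101]: 0000  = hex 0
  rows 24-27 [a,b,c=110]: 1111  = hex F
  rows 28-31 [a,b,c=111]: 1111  = hex F
Output column (row 0 .. row 31) = 01010000111111110101000011111111
Output column grouped in 4s = 0101 0000 1111 1111 0101 0000 1111 1111 = 0x50FF50FF
Convert to decimal digit by digit (value = value*16 + digit):
  5 -> 5
  5*16 + 0 = 80
  80*16 + 15 (F) = 1295
  1295*16 + 15 (F) = 20735
  20735*16 + 5 = 331765
  331765*16 + 0 = 5308240
  5308240*16 + 15 (F) = 84931855
  84931855*16 + 15 (F) = 1358909695
Decimal = 1358909695

1358909695


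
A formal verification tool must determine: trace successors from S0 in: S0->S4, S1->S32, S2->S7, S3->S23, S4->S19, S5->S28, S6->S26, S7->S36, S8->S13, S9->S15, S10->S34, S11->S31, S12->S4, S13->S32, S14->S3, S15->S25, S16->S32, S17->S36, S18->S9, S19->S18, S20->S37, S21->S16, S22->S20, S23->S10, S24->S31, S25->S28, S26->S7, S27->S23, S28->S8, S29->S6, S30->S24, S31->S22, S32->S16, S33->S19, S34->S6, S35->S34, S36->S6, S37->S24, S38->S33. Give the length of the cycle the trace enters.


Trace from S0 until a state repeats:
  S0 -> S4 -> S19 -> S18 -> S9 -> S15 -> S25 -> S28 -> S8 -> S13 -> S32 -> S16 -> S32
S32 first seen at step 10, revisited at step 12.
Cycle length = 12 - 10 = 2

2


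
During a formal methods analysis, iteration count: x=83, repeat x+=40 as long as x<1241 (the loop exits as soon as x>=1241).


Step 1: x goes from 83 toward 1241 by 40; the body runs while x<1241, so iterations = ceil((bound-start)/step)
Step 2: Distance=1158
Step 3: ceil(1158/40)=29

29


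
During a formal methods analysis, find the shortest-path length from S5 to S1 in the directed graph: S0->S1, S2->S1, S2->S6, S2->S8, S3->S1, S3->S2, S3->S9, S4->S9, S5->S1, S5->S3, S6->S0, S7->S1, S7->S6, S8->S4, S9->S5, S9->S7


BFS layer-by-layer from S5:
  dist 0: {S5}
  dist 1: {S1, S3}
  -> S1 reached at distance 1
Shortest path length = 1

1


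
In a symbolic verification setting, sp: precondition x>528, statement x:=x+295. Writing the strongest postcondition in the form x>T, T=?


Formula: sp(P, x:=E) = exists old_x. (x = E[old_x/x]) AND P[old_x/x] (old_x is the value of x before the assignment; eliminate old_x by solving x = E[old_x/x] for old_x)
Step 1: Precondition P: x>528, i.e. old_x > 528
Step 2: Assignment gives x = old_x + 295, so old_x = x - 295
Step 3: Substitute into P: x - 295 > 528
Step 4: Simplify: x > 528+295 = 823

823


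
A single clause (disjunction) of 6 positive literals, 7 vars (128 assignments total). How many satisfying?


Step 1: Total=2^7=128
Step 2: Unsat when all 6 false: 2^1=2
Step 3: Sat=128-2=126

126


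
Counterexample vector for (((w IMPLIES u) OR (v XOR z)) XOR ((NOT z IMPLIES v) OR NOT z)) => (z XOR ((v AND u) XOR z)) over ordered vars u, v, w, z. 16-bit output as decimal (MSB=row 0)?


F1 = (((w IMPLIES u) OR (v XOR z)) XOR ((NOT z IMPLIES v) OR NOT z))
F2 = (z XOR ((v AND u) XOR z))
Counterexample to F1=>F2 is where F1=1 and F2=0.
Evaluate each row (bits = u,v,w,z, MSB first):
  row 0 [0000]: F1=0 F2=0 -> F1&~F2 -> 0
  row 1 [0001]: F1=0 F2=0 -> F1&~F2 -> 0
  row 2 [0010]: F1=1 F2=0 -> F1&~F2 -> 1
  row 3 [0011]: F1=0 F2=0 -> F1&~F2 -> 0
  row 4 [0100]: F1=0 F2=0 -> F1&~F2 -> 0
  row 5 [0101]: F1=0 F2=0 -> F1&~F2 -> 0
  row 6 [0110]: F1=0 F2=0 -> F1&~F2 -> 0
  row 7 [0111]: F1=1 F2=0 -> F1&~F2 -> 1
  row 8 [1000]: F1=0 F2=0 -> F1&~F2 -> 0
  row 9 [1001]: F1=0 F2=0 -> F1&~F2 -> 0
  row 10 [1010]: F1=0 F2=0 -> F1&~F2 -> 0
  row 11 [1011]: F1=0 F2=0 -> F1&~F2 -> 0
  row 12 [1100]: F1=0 F2=1 -> F1&~F2 -> 0
  row 13 [1101]: F1=0 F2=1 -> F1&~F2 -> 0
  row 14 [1110]: F1=0 F2=1 -> F1&~F2 -> 0
  row 15 [1111]: F1=0 F2=1 -> F1&~F2 -> 0
Full result column, 4 rows per line (u,v fixed per line; w,z runs 00..11 left to right):
  rows 0-3 [u,v=00]: 0010  = hex 2
  rows 4-7 [u,v=01]: 0001  = hex 1
  rows 8-11 [u,v=10]: 0000  = hex 0
  rows 12-15 [u,v=11]: 0000  = hex 0
Counterexample vector (row 0 .. row 15) = 0010000100000000
Output column grouped in 4s = 0010 0001 0000 0000 = 0x2100
Convert to decimal digit by digit (value = value*16 + digit):
  2 -> 2
  2*16 + 1 = 33
  33*16 + 0 = 528
  528*16 + 0 = 8448
Decimal = 8448

8448
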